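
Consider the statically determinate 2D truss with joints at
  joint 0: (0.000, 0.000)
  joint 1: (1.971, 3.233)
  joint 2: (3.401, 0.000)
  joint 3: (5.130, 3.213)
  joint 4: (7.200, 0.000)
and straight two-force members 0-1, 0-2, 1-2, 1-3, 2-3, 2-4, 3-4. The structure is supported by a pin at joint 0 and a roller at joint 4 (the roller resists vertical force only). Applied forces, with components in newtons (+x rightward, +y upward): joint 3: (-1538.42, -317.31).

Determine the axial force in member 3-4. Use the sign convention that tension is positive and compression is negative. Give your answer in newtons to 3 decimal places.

547.720

N=5 nodes, M=7 members, R=3 reactions → 2N=10, M+R=10
member 0 (0-1): L=3.7864, (cx,cy)=(0.5205,0.8538)
member 1 (0-2): L=3.4010, (cx,cy)=(1.0000,0.0000)
member 2 (1-2): L=3.5351, (cx,cy)=(0.4045,-0.9145)
member 3 (1-3): L=3.1591, (cx,cy)=(1.0000,-0.0063)
member 4 (2-3): L=3.6487, (cx,cy)=(0.4739,0.8806)
member 5 (2-4): L=3.7990, (cx,cy)=(1.0000,0.0000)
member 6 (3-4): L=3.8221, (cx,cy)=(0.5416,-0.8406)
solve A·x = −loads:
  F[0-1] = -910.8849 N (compression)
  F[0-2] = -1064.2664 N (compression)
  F[1-2] = +856.1098 N (tension)
  F[1-3] = -820.4755 N (compression)
  F[2-3] = -889.1052 N (compression)
  F[2-4] = -296.6398 N (compression)
  F[3-4] = +547.7198 N (tension)
  Rx@0 = +1538.4200 N
  Ry@0 = +777.7466 N
  Ry@4 = -460.4366 N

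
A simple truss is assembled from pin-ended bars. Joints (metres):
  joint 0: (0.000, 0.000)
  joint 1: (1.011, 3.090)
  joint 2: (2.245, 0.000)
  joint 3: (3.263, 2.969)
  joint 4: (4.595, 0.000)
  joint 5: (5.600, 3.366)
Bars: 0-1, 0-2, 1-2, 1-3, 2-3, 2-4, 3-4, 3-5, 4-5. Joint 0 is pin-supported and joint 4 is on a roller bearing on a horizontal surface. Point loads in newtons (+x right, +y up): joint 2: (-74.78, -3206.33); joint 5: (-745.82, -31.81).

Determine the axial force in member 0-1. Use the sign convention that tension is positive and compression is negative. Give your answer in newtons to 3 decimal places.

-2292.856

N=6 nodes, M=9 members, R=3 reactions → 2N=12, M+R=12
member 0 (0-1): L=3.2512, (cx,cy)=(0.3110,0.9504)
member 1 (0-2): L=2.2450, (cx,cy)=(1.0000,0.0000)
member 2 (1-2): L=3.3273, (cx,cy)=(0.3709,-0.9287)
member 3 (1-3): L=2.2552, (cx,cy)=(0.9986,-0.0537)
member 4 (2-3): L=3.1387, (cx,cy)=(0.3243,0.9459)
member 5 (2-4): L=2.3500, (cx,cy)=(1.0000,0.0000)
member 6 (3-4): L=3.2541, (cx,cy)=(0.4093,-0.9124)
member 7 (3-5): L=2.3705, (cx,cy)=(0.9859,0.1675)
member 8 (4-5): L=3.5128, (cx,cy)=(0.2861,0.9582)
solve A·x = −loads:
  F[0-1] = -2292.8564 N (compression)
  F[0-2] = -107.6058 N (compression)
  F[1-2] = +2440.1359 N (tension)
  F[1-3] = -1620.3071 N (compression)
  F[2-3] = +993.9478 N (tension)
  F[2-4] = +549.7757 N (tension)
  F[3-4] = -1270.2024 N (compression)
  F[3-5] = -786.7769 N (compression)
  F[4-5] = +104.3170 N (tension)
  Rx@0 = +820.6000 N
  Ry@0 = +2179.1810 N
  Ry@4 = +1058.9590 N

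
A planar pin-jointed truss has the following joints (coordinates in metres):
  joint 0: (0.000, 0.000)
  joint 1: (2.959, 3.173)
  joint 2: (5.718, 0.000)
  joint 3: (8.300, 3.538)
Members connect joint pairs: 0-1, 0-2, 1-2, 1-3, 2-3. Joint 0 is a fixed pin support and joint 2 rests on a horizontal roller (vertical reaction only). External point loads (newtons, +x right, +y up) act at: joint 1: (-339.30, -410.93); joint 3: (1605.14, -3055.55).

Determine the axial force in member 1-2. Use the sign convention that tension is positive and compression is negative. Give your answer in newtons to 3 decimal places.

N=4 nodes, M=5 members, R=3 reactions → 2N=8, M+R=8
member 0 (0-1): L=4.3386, (cx,cy)=(0.6820,0.7313)
member 1 (0-2): L=5.7180, (cx,cy)=(1.0000,0.0000)
member 2 (1-2): L=4.2048, (cx,cy)=(0.6562,-0.7546)
member 3 (1-3): L=5.3535, (cx,cy)=(0.9977,0.0682)
member 4 (2-3): L=4.3800, (cx,cy)=(0.5895,0.8078)
solve A·x = −loads:
  F[0-1] = +2716.0729 N (tension)
  F[0-2] = -586.5607 N (compression)
  F[1-2] = -2811.2894 N (compression)
  F[1-3] = +4045.7737 N (tension)
  F[2-3] = -4124.1967 N (compression)
  Rx@0 = -1265.8400 N
  Ry@0 = -1986.3695 N
  Ry@2 = +5452.8495 N

-2811.289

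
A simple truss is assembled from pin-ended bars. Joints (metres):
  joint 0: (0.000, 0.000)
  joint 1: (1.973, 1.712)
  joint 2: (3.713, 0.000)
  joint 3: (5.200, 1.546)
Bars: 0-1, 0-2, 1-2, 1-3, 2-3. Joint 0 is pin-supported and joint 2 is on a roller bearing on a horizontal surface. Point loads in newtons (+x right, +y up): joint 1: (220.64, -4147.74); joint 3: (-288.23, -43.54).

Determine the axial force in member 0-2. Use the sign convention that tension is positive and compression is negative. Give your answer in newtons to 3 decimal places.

N=4 nodes, M=5 members, R=3 reactions → 2N=8, M+R=8
member 0 (0-1): L=2.6122, (cx,cy)=(0.7553,0.6554)
member 1 (0-2): L=3.7130, (cx,cy)=(1.0000,0.0000)
member 2 (1-2): L=2.4410, (cx,cy)=(0.7128,-0.7013)
member 3 (1-3): L=3.2313, (cx,cy)=(0.9987,-0.0514)
member 4 (2-3): L=2.1451, (cx,cy)=(0.6932,0.7207)
solve A·x = −loads:
  F[0-1] = -2967.0790 N (compression)
  F[0-2] = +2173.4370 N (tension)
  F[1-2] = -3124.1173 N (compression)
  F[1-3] = -235.0477 N (compression)
  F[2-3] = -77.1655 N (compression)
  Rx@0 = +67.5900 N
  Ry@0 = +1944.5708 N
  Ry@2 = +2246.7092 N

2173.437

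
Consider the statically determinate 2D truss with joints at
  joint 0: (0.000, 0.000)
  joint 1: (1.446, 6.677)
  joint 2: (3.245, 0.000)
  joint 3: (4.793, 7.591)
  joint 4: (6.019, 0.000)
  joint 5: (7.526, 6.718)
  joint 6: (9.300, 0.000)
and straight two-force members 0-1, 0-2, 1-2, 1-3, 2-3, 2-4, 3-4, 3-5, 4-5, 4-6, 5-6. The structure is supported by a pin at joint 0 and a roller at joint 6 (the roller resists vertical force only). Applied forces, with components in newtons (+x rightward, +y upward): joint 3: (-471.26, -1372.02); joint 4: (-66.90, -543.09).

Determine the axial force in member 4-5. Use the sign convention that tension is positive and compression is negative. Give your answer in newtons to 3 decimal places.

N=7 nodes, M=11 members, R=3 reactions → 2N=14, M+R=14
member 0 (0-1): L=6.8318, (cx,cy)=(0.2117,0.9773)
member 1 (0-2): L=3.2450, (cx,cy)=(1.0000,0.0000)
member 2 (1-2): L=6.9151, (cx,cy)=(0.2602,-0.9656)
member 3 (1-3): L=3.4696, (cx,cy)=(0.9647,0.2634)
member 4 (2-3): L=7.7472, (cx,cy)=(0.1998,0.9798)
member 5 (2-4): L=2.7740, (cx,cy)=(1.0000,0.0000)
member 6 (3-4): L=7.6894, (cx,cy)=(0.1594,-0.9872)
member 7 (3-5): L=2.8690, (cx,cy)=(0.9526,-0.3043)
member 8 (4-5): L=6.8850, (cx,cy)=(0.2189,0.9758)
member 9 (4-6): L=3.2810, (cx,cy)=(1.0000,0.0000)
member 10 (5-6): L=6.9483, (cx,cy)=(0.2553,-0.9669)
solve A·x = −loads:
  F[0-1] = -1269.9449 N (compression)
  F[0-2] = -269.3662 N (compression)
  F[1-2] = +1126.5282 N (tension)
  F[1-3] = -582.4390 N (compression)
  F[2-3] = -1110.1251 N (compression)
  F[2-4] = +245.5235 N (tension)
  F[3-4] = -33.1633 N (compression)
  F[3-5] = -322.4247 N (compression)
  F[4-5] = +590.1393 N (tension)
  F[4-6] = +177.9644 N (tension)
  F[5-6] = -697.0385 N (compression)
  Rx@0 = +538.1600 N
  Ry@0 = +1241.1728 N
  Ry@6 = +673.9372 N

590.139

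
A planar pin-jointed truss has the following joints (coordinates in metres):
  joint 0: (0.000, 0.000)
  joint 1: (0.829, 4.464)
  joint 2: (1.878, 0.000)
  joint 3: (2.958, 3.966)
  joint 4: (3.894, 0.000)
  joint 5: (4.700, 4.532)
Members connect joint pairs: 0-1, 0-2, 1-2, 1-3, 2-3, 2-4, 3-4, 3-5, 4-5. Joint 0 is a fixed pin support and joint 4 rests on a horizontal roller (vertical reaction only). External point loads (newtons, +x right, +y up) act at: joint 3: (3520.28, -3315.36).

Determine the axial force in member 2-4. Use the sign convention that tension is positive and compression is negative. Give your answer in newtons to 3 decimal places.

N=6 nodes, M=9 members, R=3 reactions → 2N=12, M+R=12
member 0 (0-1): L=4.5403, (cx,cy)=(0.1826,0.9832)
member 1 (0-2): L=1.8780, (cx,cy)=(1.0000,0.0000)
member 2 (1-2): L=4.5856, (cx,cy)=(0.2288,-0.9735)
member 3 (1-3): L=2.1865, (cx,cy)=(0.9737,-0.2278)
member 4 (2-3): L=4.1104, (cx,cy)=(0.2627,0.9649)
member 5 (2-4): L=2.0160, (cx,cy)=(1.0000,0.0000)
member 6 (3-4): L=4.0750, (cx,cy)=(0.2297,-0.9733)
member 7 (3-5): L=1.8316, (cx,cy)=(0.9511,0.3090)
member 8 (4-5): L=4.6031, (cx,cy)=(0.1751,0.9846)
solve A·x = −loads:
  F[0-1] = +2836.1333 N (tension)
  F[0-2] = +3002.4415 N (tension)
  F[1-2] = -3162.6864 N (compression)
  F[1-3] = +1274.8416 N (tension)
  F[2-3] = +3190.9353 N (tension)
  F[2-4] = +1440.5379 N (tension)
  F[3-4] = -6271.5020 N (compression)
  F[3-5] = +0.0000 N (tension)
  F[4-5] = -0.0000 N (compression)
  Rx@0 = -3520.2800 N
  Ry@0 = -2788.4575 N
  Ry@4 = +6103.8175 N

1440.538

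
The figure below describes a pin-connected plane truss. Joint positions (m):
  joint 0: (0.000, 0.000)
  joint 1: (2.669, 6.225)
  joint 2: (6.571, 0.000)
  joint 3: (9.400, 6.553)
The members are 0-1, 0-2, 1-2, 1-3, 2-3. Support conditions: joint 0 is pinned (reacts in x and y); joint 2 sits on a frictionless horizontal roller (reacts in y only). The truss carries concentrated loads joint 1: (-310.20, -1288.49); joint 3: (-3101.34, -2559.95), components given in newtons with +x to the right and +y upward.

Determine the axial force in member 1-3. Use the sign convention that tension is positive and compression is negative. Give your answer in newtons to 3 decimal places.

-2041.498

N=4 nodes, M=5 members, R=3 reactions → 2N=8, M+R=8
member 0 (0-1): L=6.7730, (cx,cy)=(0.3941,0.9191)
member 1 (0-2): L=6.5710, (cx,cy)=(1.0000,0.0000)
member 2 (1-2): L=7.3469, (cx,cy)=(0.5311,-0.8473)
member 3 (1-3): L=6.7390, (cx,cy)=(0.9988,0.0487)
member 4 (2-3): L=7.1376, (cx,cy)=(0.3964,0.9181)
solve A·x = −loads:
  F[0-1] = -3318.2097 N (compression)
  F[0-2] = -2103.9602 N (compression)
  F[1-2] = +1961.3549 N (tension)
  F[1-3] = -2041.4982 N (compression)
  F[2-3] = -2680.0902 N (compression)
  Rx@0 = +3411.5400 N
  Ry@0 = +3049.7132 N
  Ry@2 = +798.7268 N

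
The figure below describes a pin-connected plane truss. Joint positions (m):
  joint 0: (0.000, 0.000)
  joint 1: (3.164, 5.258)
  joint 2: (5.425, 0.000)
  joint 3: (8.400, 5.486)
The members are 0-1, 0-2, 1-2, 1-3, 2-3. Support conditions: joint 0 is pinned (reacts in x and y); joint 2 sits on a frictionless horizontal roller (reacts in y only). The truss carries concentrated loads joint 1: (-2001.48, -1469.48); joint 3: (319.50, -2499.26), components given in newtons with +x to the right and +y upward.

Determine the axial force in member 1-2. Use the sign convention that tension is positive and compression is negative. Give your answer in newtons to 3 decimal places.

-583.599

N=4 nodes, M=5 members, R=3 reactions → 2N=8, M+R=8
member 0 (0-1): L=6.1366, (cx,cy)=(0.5156,0.8568)
member 1 (0-2): L=5.4250, (cx,cy)=(1.0000,0.0000)
member 2 (1-2): L=5.7235, (cx,cy)=(0.3950,-0.9187)
member 3 (1-3): L=5.2410, (cx,cy)=(0.9991,0.0435)
member 4 (2-3): L=6.2407, (cx,cy)=(0.4767,0.8791)
solve A·x = −loads:
  F[0-1] = -1002.1284 N (compression)
  F[0-2] = -1165.2849 N (compression)
  F[1-2] = -583.5989 N (compression)
  F[1-3] = +1716.9533 N (tension)
  F[2-3] = -2928.0662 N (compression)
  Rx@0 = +1681.9800 N
  Ry@0 = +858.6545 N
  Ry@2 = +3110.0855 N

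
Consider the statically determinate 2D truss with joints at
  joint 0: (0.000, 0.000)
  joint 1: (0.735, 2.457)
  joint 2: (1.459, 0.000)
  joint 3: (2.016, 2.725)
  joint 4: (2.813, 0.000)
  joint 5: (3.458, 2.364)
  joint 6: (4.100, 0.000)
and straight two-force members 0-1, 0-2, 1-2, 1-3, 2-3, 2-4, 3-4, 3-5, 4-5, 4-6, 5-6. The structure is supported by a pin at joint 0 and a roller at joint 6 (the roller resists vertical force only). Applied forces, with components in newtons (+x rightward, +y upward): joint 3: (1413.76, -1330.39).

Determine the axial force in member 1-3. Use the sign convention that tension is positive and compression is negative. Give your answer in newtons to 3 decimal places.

N=7 nodes, M=11 members, R=3 reactions → 2N=14, M+R=14
member 0 (0-1): L=2.5646, (cx,cy)=(0.2866,0.9581)
member 1 (0-2): L=1.4590, (cx,cy)=(1.0000,0.0000)
member 2 (1-2): L=2.5614, (cx,cy)=(0.2827,-0.9592)
member 3 (1-3): L=1.3087, (cx,cy)=(0.9788,0.2048)
member 4 (2-3): L=2.7813, (cx,cy)=(0.2003,0.9797)
member 5 (2-4): L=1.3540, (cx,cy)=(1.0000,0.0000)
member 6 (3-4): L=2.8392, (cx,cy)=(0.2807,-0.9598)
member 7 (3-5): L=1.4865, (cx,cy)=(0.9701,-0.2429)
member 8 (4-5): L=2.4504, (cx,cy)=(0.2632,0.9647)
member 9 (4-6): L=1.2870, (cx,cy)=(1.0000,0.0000)
member 10 (5-6): L=2.4496, (cx,cy)=(0.2621,-0.9650)
solve A·x = −loads:
  F[0-1] = +274.9390 N (tension)
  F[0-2] = +1334.9634 N (tension)
  F[1-2] = -242.4696 N (compression)
  F[1-3] = +150.5210 N (tension)
  F[2-3] = +237.3913 N (tension)
  F[2-4] = +1218.8881 N (tension)
  F[3-4] = -1448.7133 N (compression)
  F[3-5] = -837.2753 N (compression)
  F[4-5] = +1441.2877 N (tension)
  F[4-6] = +432.8328 N (tension)
  F[5-6] = -1651.5232 N (compression)
  Rx@0 = -1413.7600 N
  Ry@0 = -263.4057 N
  Ry@6 = +1593.7957 N

150.521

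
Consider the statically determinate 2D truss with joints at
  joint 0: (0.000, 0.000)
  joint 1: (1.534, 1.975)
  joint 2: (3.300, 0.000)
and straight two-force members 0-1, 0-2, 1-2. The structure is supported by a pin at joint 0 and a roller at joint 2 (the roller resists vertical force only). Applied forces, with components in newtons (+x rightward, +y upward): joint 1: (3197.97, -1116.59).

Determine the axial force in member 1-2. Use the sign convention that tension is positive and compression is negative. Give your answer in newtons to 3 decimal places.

N=3 nodes, M=3 members, R=3 reactions → 2N=6, M+R=6
member 0 (0-1): L=2.5008, (cx,cy)=(0.6134,0.7898)
member 1 (0-2): L=3.3000, (cx,cy)=(1.0000,0.0000)
member 2 (1-2): L=2.6494, (cx,cy)=(0.6666,-0.7454)
solve A·x = −loads:
  F[0-1] = +1666.8226 N (tension)
  F[0-2] = +2175.5169 N (tension)
  F[1-2] = -3263.7821 N (compression)
  Rx@0 = -3197.9700 N
  Ry@0 = -1316.3918 N
  Ry@2 = +2432.9818 N

-3263.782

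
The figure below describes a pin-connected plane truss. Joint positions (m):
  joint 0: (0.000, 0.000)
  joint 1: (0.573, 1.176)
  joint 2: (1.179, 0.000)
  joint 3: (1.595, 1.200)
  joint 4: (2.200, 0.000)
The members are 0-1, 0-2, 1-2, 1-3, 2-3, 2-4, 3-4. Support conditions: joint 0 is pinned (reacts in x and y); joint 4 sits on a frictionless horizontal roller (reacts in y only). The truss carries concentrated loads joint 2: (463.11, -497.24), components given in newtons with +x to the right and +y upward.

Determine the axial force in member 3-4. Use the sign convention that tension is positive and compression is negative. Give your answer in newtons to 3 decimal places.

-298.427

N=5 nodes, M=7 members, R=3 reactions → 2N=10, M+R=10
member 0 (0-1): L=1.3082, (cx,cy)=(0.4380,0.8990)
member 1 (0-2): L=1.1790, (cx,cy)=(1.0000,0.0000)
member 2 (1-2): L=1.3230, (cx,cy)=(0.4581,-0.8889)
member 3 (1-3): L=1.0223, (cx,cy)=(0.9997,0.0235)
member 4 (2-3): L=1.2701, (cx,cy)=(0.3275,0.9448)
member 5 (2-4): L=1.0210, (cx,cy)=(1.0000,0.0000)
member 6 (3-4): L=1.3439, (cx,cy)=(0.4502,-0.8929)
solve A·x = −loads:
  F[0-1] = -256.6998 N (compression)
  F[0-2] = +575.5489 N (tension)
  F[1-2] = +253.5627 N (tension)
  F[1-3] = -228.6501 N (compression)
  F[2-3] = +287.7149 N (tension)
  F[2-4] = +134.3480 N (tension)
  F[3-4] = -298.4268 N (compression)
  Rx@0 = -463.1100 N
  Ry@0 = +230.7646 N
  Ry@4 = +266.4754 N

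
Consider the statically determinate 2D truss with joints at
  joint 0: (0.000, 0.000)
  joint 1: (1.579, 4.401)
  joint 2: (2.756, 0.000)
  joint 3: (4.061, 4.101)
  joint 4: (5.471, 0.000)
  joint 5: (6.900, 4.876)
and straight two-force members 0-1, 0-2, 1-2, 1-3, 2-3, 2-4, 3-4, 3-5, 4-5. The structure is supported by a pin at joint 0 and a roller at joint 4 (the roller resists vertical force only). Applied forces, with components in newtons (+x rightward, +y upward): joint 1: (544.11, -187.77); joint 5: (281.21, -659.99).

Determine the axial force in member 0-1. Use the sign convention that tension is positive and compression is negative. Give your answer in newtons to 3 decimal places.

N=6 nodes, M=9 members, R=3 reactions → 2N=12, M+R=12
member 0 (0-1): L=4.6757, (cx,cy)=(0.3377,0.9413)
member 1 (0-2): L=2.7560, (cx,cy)=(1.0000,0.0000)
member 2 (1-2): L=4.5557, (cx,cy)=(0.2584,-0.9660)
member 3 (1-3): L=2.5001, (cx,cy)=(0.9928,-0.1200)
member 4 (2-3): L=4.3036, (cx,cy)=(0.3032,0.9529)
member 5 (2-4): L=2.7150, (cx,cy)=(1.0000,0.0000)
member 6 (3-4): L=4.3366, (cx,cy)=(0.3251,-0.9457)
member 7 (3-5): L=2.9429, (cx,cy)=(0.9647,0.2633)
member 8 (4-5): L=5.0811, (cx,cy)=(0.2812,0.9596)
solve A·x = −loads:
  F[0-1] = +772.5144 N (tension)
  F[0-2] = +564.4385 N (tension)
  F[1-2] = -942.0702 N (compression)
  F[1-3] = -40.1257 N (compression)
  F[2-3] = +955.0530 N (tension)
  F[2-4] = +31.4428 N (tension)
  F[3-4] = -818.5412 N (compression)
  F[3-5] = +534.7832 N (tension)
  F[4-5] = -834.5064 N (compression)
  Rx@0 = -825.3200 N
  Ry@0 = -727.1309 N
  Ry@4 = +1574.8909 N

772.514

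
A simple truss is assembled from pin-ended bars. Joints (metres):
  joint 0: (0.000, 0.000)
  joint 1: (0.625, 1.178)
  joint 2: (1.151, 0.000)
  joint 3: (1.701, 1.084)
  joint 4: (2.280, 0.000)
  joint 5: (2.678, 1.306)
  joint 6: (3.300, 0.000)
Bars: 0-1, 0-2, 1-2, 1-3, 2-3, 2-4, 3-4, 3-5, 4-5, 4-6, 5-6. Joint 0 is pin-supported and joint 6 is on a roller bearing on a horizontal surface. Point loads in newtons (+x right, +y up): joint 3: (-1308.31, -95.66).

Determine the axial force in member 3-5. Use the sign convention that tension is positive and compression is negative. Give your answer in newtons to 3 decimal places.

327.381

N=7 nodes, M=11 members, R=3 reactions → 2N=14, M+R=14
member 0 (0-1): L=1.3335, (cx,cy)=(0.4687,0.8834)
member 1 (0-2): L=1.1510, (cx,cy)=(1.0000,0.0000)
member 2 (1-2): L=1.2901, (cx,cy)=(0.4077,-0.9131)
member 3 (1-3): L=1.0801, (cx,cy)=(0.9962,-0.0870)
member 4 (2-3): L=1.2155, (cx,cy)=(0.4525,0.8918)
member 5 (2-4): L=1.1290, (cx,cy)=(1.0000,0.0000)
member 6 (3-4): L=1.2289, (cx,cy)=(0.4711,-0.8821)
member 7 (3-5): L=1.0019, (cx,cy)=(0.9751,0.2216)
member 8 (4-5): L=1.3653, (cx,cy)=(0.2915,0.9566)
member 9 (4-6): L=1.0200, (cx,cy)=(1.0000,0.0000)
member 10 (5-6): L=1.4466, (cx,cy)=(0.4300,-0.9028)
solve A·x = −loads:
  F[0-1] = -538.9731 N (compression)
  F[0-2] = -1055.7041 N (compression)
  F[1-2] = +567.7334 N (tension)
  F[1-3] = -485.9260 N (compression)
  F[2-3] = -581.3114 N (compression)
  F[2-4] = -561.2013 N (compression)
  F[3-4] = +513.5616 N (tension)
  F[3-5] = +327.3811 N (tension)
  F[4-5] = -473.5600 N (compression)
  F[4-6] = -181.1952 N (compression)
  F[5-6] = +421.3967 N (tension)
  Rx@0 = +1308.3100 N
  Ry@0 = +476.1116 N
  Ry@6 = -380.4516 N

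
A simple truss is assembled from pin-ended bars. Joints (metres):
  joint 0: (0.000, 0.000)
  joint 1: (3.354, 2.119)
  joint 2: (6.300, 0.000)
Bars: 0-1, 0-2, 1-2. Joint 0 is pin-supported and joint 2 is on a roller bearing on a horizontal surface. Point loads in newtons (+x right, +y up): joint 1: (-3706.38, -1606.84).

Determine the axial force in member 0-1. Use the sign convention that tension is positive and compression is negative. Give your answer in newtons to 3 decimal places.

-3740.809

N=3 nodes, M=3 members, R=3 reactions → 2N=6, M+R=6
member 0 (0-1): L=3.9673, (cx,cy)=(0.8454,0.5341)
member 1 (0-2): L=6.3000, (cx,cy)=(1.0000,0.0000)
member 2 (1-2): L=3.6289, (cx,cy)=(0.8118,-0.5839)
solve A·x = −loads:
  F[0-1] = -3740.8090 N (compression)
  F[0-2] = -543.8588 N (compression)
  F[1-2] = +669.9326 N (tension)
  Rx@0 = +3706.3800 N
  Ry@0 = +1998.0270 N
  Ry@2 = -391.1870 N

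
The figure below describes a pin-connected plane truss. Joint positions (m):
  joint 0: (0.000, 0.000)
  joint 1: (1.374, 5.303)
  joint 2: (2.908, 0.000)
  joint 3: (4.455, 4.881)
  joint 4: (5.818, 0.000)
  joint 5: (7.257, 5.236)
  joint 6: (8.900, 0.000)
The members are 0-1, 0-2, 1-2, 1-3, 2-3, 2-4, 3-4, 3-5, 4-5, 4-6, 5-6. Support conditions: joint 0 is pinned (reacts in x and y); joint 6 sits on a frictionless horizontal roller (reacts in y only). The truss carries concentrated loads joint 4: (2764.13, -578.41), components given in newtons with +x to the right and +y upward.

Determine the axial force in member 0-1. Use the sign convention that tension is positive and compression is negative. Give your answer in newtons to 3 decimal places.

-206.913

N=7 nodes, M=11 members, R=3 reactions → 2N=14, M+R=14
member 0 (0-1): L=5.4781, (cx,cy)=(0.2508,0.9680)
member 1 (0-2): L=2.9080, (cx,cy)=(1.0000,0.0000)
member 2 (1-2): L=5.5204, (cx,cy)=(0.2779,-0.9606)
member 3 (1-3): L=3.1098, (cx,cy)=(0.9907,-0.1357)
member 4 (2-3): L=5.1203, (cx,cy)=(0.3021,0.9533)
member 5 (2-4): L=2.9100, (cx,cy)=(1.0000,0.0000)
member 6 (3-4): L=5.0677, (cx,cy)=(0.2690,-0.9632)
member 7 (3-5): L=2.8244, (cx,cy)=(0.9921,0.1257)
member 8 (4-5): L=5.4301, (cx,cy)=(0.2650,0.9642)
member 9 (4-6): L=3.0820, (cx,cy)=(1.0000,0.0000)
member 10 (5-6): L=5.4877, (cx,cy)=(0.2994,-0.9541)
solve A·x = −loads:
  F[0-1] = -206.9129 N (compression)
  F[0-2] = +2816.0272 N (tension)
  F[1-2] = +224.8179 N (tension)
  F[1-3] = -115.4369 N (compression)
  F[2-3] = -226.5514 N (compression)
  F[2-4] = +2946.9473 N (tension)
  F[3-4] = +177.6292 N (tension)
  F[3-5] = -232.4352 N (compression)
  F[4-5] = +422.4288 N (tension)
  F[4-6] = +118.6472 N (tension)
  F[5-6] = -396.2893 N (compression)
  Rx@0 = -2764.1300 N
  Ry@0 = +200.2988 N
  Ry@6 = +378.1112 N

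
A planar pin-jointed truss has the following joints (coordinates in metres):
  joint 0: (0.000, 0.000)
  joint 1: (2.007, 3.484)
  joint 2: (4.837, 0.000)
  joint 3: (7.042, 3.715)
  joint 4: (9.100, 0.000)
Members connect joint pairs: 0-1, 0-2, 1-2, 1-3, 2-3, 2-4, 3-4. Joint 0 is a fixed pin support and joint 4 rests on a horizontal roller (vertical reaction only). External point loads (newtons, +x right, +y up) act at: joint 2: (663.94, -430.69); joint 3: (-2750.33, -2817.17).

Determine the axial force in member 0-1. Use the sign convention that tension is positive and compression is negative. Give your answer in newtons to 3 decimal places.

-2263.885

N=5 nodes, M=7 members, R=3 reactions → 2N=10, M+R=10
member 0 (0-1): L=4.0207, (cx,cy)=(0.4992,0.8665)
member 1 (0-2): L=4.8370, (cx,cy)=(1.0000,0.0000)
member 2 (1-2): L=4.4886, (cx,cy)=(0.6305,-0.7762)
member 3 (1-3): L=5.0403, (cx,cy)=(0.9989,0.0458)
member 4 (2-3): L=4.3201, (cx,cy)=(0.5104,0.8599)
member 5 (2-4): L=4.2630, (cx,cy)=(1.0000,0.0000)
member 6 (3-4): L=4.2470, (cx,cy)=(0.4846,-0.8747)
solve A·x = −loads:
  F[0-1] = -2263.8848 N (compression)
  F[0-2] = -956.3435 N (compression)
  F[1-2] = +2372.0999 N (tension)
  F[1-3] = -2628.3983 N (compression)
  F[2-3] = -1640.2697 N (compression)
  F[2-4] = +712.5084 N (tension)
  F[3-4] = -1470.3536 N (compression)
  Rx@0 = +2086.3900 N
  Ry@0 = +1961.6751 N
  Ry@4 = +1286.1849 N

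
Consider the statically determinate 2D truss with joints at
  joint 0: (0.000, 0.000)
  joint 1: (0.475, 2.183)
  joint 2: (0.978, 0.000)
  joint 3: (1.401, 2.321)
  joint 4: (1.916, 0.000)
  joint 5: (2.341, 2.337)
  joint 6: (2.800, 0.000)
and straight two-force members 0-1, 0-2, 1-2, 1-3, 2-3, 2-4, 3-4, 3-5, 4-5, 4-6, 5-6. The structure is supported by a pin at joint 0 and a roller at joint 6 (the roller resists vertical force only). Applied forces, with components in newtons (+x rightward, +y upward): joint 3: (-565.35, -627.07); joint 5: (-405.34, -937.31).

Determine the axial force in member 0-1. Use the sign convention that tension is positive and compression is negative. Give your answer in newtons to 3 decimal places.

N=7 nodes, M=11 members, R=3 reactions → 2N=14, M+R=14
member 0 (0-1): L=2.2341, (cx,cy)=(0.2126,0.9771)
member 1 (0-2): L=0.9780, (cx,cy)=(1.0000,0.0000)
member 2 (1-2): L=2.2402, (cx,cy)=(0.2245,-0.9745)
member 3 (1-3): L=0.9362, (cx,cy)=(0.9891,0.1474)
member 4 (2-3): L=2.3592, (cx,cy)=(0.1793,0.9838)
member 5 (2-4): L=0.9380, (cx,cy)=(1.0000,0.0000)
member 6 (3-4): L=2.3774, (cx,cy)=(0.2166,-0.9763)
member 7 (3-5): L=0.9401, (cx,cy)=(0.9999,0.0170)
member 8 (4-5): L=2.3753, (cx,cy)=(0.1789,0.9839)
member 9 (4-6): L=0.8840, (cx,cy)=(1.0000,0.0000)
member 10 (5-6): L=2.3816, (cx,cy)=(0.1927,-0.9813)
solve A·x = −loads:
  F[0-1] = -1303.7202 N (compression)
  F[0-2] = -693.4989 N (compression)
  F[1-2] = +1222.9072 N (tension)
  F[1-3] = -557.8683 N (compression)
  F[2-3] = -1211.3109 N (compression)
  F[2-4] = -201.7324 N (compression)
  F[3-4] = +656.5442 N (tension)
  F[3-5] = -345.8774 N (compression)
  F[4-5] = -651.4680 N (compression)
  F[4-6] = +57.0496 N (tension)
  F[5-6] = -296.0176 N (compression)
  Rx@0 = +970.6900 N
  Ry@0 = +1273.9118 N
  Ry@6 = +290.4682 N

-1303.720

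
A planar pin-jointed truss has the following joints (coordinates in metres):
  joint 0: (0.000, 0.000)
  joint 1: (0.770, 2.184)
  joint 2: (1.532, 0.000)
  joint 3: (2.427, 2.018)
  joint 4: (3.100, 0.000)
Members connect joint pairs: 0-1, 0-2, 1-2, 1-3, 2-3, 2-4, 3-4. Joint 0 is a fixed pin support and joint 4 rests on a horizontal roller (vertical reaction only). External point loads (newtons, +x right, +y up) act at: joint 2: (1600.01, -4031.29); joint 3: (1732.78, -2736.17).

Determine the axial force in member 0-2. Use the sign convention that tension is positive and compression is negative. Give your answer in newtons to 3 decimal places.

3863.428

N=5 nodes, M=7 members, R=3 reactions → 2N=10, M+R=10
member 0 (0-1): L=2.3158, (cx,cy)=(0.3325,0.9431)
member 1 (0-2): L=1.5320, (cx,cy)=(1.0000,0.0000)
member 2 (1-2): L=2.3131, (cx,cy)=(0.3294,-0.9442)
member 3 (1-3): L=1.6653, (cx,cy)=(0.9950,-0.0997)
member 4 (2-3): L=2.2076, (cx,cy)=(0.4054,0.9141)
member 5 (2-4): L=1.5680, (cx,cy)=(1.0000,0.0000)
member 6 (3-4): L=2.1273, (cx,cy)=(0.3164,-0.9486)
solve A·x = −loads:
  F[0-1] = -1595.8851 N (compression)
  F[0-2] = +3863.4280 N (tension)
  F[1-2] = +1710.1380 N (tension)
  F[1-3] = -1099.4779 N (compression)
  F[2-3] = +2643.6202 N (tension)
  F[2-4] = +1754.9951 N (tension)
  F[3-4] = -5547.3081 N (compression)
  Rx@0 = -3332.7900 N
  Ry@0 = +1505.0823 N
  Ry@4 = +5262.3777 N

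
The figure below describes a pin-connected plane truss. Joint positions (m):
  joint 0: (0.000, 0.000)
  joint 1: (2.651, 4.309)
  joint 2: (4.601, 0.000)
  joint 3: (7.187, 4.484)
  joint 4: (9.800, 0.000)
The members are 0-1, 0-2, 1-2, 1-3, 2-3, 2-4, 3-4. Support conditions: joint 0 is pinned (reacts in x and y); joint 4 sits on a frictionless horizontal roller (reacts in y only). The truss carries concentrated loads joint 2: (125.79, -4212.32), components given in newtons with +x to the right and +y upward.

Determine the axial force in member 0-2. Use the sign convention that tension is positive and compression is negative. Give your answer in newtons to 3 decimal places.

1500.618

N=5 nodes, M=7 members, R=3 reactions → 2N=10, M+R=10
member 0 (0-1): L=5.0592, (cx,cy)=(0.5240,0.8517)
member 1 (0-2): L=4.6010, (cx,cy)=(1.0000,0.0000)
member 2 (1-2): L=4.7297, (cx,cy)=(0.4123,-0.9111)
member 3 (1-3): L=4.5394, (cx,cy)=(0.9993,0.0386)
member 4 (2-3): L=5.1763, (cx,cy)=(0.4996,0.8663)
member 5 (2-4): L=5.1990, (cx,cy)=(1.0000,0.0000)
member 6 (3-4): L=5.1898, (cx,cy)=(0.5035,-0.8640)
solve A·x = −loads:
  F[0-1] = -2623.7265 N (compression)
  F[0-2] = +1500.6179 N (tension)
  F[1-2] = +2353.5419 N (tension)
  F[1-3] = -2346.9121 N (compression)
  F[2-3] = +2387.4031 N (tension)
  F[2-4] = +1152.4479 N (tension)
  F[3-4] = -2288.9301 N (compression)
  Rx@0 = -125.7900 N
  Ry@0 = +2234.6787 N
  Ry@4 = +1977.6413 N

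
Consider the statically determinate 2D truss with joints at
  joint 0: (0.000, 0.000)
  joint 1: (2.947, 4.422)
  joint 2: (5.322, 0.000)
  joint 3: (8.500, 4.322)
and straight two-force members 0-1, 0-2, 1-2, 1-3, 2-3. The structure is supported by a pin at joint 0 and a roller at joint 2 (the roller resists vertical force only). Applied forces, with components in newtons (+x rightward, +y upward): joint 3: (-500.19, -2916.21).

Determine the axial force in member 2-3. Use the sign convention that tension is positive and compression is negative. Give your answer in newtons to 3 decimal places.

N=4 nodes, M=5 members, R=3 reactions → 2N=8, M+R=8
member 0 (0-1): L=5.3140, (cx,cy)=(0.5546,0.8321)
member 1 (0-2): L=5.3220, (cx,cy)=(1.0000,0.0000)
member 2 (1-2): L=5.0194, (cx,cy)=(0.4732,-0.8810)
member 3 (1-3): L=5.5539, (cx,cy)=(0.9998,-0.0180)
member 4 (2-3): L=5.3646, (cx,cy)=(0.5924,0.8056)
solve A·x = −loads:
  F[0-1] = +1604.5341 N (tension)
  F[0-2] = -1390.0164 N (compression)
  F[1-2] = -1548.7520 N (compression)
  F[1-3] = +1622.8985 N (tension)
  F[2-3] = -3583.4472 N (compression)
  Rx@0 = +500.1900 N
  Ry@0 = -1335.1924 N
  Ry@2 = +4251.4024 N

-3583.447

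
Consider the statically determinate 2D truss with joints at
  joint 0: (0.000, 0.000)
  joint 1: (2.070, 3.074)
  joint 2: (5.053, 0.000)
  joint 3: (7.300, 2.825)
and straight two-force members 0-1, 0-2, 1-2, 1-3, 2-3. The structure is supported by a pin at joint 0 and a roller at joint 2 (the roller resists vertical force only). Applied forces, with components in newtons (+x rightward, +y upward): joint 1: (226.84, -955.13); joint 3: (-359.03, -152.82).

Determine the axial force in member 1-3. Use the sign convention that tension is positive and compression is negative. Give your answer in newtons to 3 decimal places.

N=4 nodes, M=5 members, R=3 reactions → 2N=8, M+R=8
member 0 (0-1): L=3.7060, (cx,cy)=(0.5586,0.8295)
member 1 (0-2): L=5.0530, (cx,cy)=(1.0000,0.0000)
member 2 (1-2): L=4.2834, (cx,cy)=(0.6964,-0.7176)
member 3 (1-3): L=5.2359, (cx,cy)=(0.9989,-0.0476)
member 4 (2-3): L=3.6097, (cx,cy)=(0.6225,0.7826)
solve A·x = −loads:
  F[0-1] = -673.4713 N (compression)
  F[0-2] = +243.9807 N (tension)
  F[1-2] = -537.3289 N (compression)
  F[1-3] = -229.0716 N (compression)
  F[2-3] = -209.1861 N (compression)
  Rx@0 = +132.1900 N
  Ry@0 = +558.6226 N
  Ry@2 = +549.3274 N

-229.072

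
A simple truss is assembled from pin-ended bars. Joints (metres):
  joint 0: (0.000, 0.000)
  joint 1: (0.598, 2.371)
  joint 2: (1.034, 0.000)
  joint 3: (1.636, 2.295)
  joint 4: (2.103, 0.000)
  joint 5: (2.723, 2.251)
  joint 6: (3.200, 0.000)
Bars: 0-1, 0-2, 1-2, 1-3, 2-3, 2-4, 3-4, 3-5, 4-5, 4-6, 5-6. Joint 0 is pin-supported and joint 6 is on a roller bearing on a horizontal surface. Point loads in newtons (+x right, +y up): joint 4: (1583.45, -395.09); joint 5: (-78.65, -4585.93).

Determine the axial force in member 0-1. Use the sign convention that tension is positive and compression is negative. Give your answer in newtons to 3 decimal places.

N=7 nodes, M=11 members, R=3 reactions → 2N=14, M+R=14
member 0 (0-1): L=2.4452, (cx,cy)=(0.2446,0.9696)
member 1 (0-2): L=1.0340, (cx,cy)=(1.0000,0.0000)
member 2 (1-2): L=2.4108, (cx,cy)=(0.1809,-0.9835)
member 3 (1-3): L=1.0408, (cx,cy)=(0.9973,-0.0730)
member 4 (2-3): L=2.3726, (cx,cy)=(0.2537,0.9673)
member 5 (2-4): L=1.0690, (cx,cy)=(1.0000,0.0000)
member 6 (3-4): L=2.3420, (cx,cy)=(0.1994,-0.9799)
member 7 (3-5): L=1.0879, (cx,cy)=(0.9992,-0.0404)
member 8 (4-5): L=2.3348, (cx,cy)=(0.2655,0.9641)
member 9 (4-6): L=1.0970, (cx,cy)=(1.0000,0.0000)
member 10 (5-6): L=2.3010, (cx,cy)=(0.2073,-0.9783)
solve A·x = −loads:
  F[0-1] = -901.7384 N (compression)
  F[0-2] = +1725.3254 N (tension)
  F[1-2] = +917.7918 N (tension)
  F[1-3] = -387.5484 N (compression)
  F[2-3] = -933.1946 N (compression)
  F[2-4] = +2128.0892 N (tension)
  F[3-4] = +925.6469 N (tension)
  F[3-5] = -808.5242 N (compression)
  F[4-5] = -531.0332 N (compression)
  F[4-6] = +870.2257 N (tension)
  F[5-6] = -4197.8531 N (compression)
  Rx@0 = -1504.8000 N
  Ry@0 = +874.3573 N
  Ry@6 = +4106.6627 N

-901.738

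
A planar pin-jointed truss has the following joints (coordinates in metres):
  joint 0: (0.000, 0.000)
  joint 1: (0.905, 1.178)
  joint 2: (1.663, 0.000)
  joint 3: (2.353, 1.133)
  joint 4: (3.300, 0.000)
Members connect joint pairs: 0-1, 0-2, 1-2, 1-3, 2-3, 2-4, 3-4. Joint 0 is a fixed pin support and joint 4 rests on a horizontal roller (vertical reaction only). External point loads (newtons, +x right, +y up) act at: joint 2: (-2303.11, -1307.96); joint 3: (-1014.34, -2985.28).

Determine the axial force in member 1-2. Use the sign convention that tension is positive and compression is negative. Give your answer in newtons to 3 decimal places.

2303.069

N=5 nodes, M=7 members, R=3 reactions → 2N=10, M+R=10
member 0 (0-1): L=1.4855, (cx,cy)=(0.6092,0.7930)
member 1 (0-2): L=1.6630, (cx,cy)=(1.0000,0.0000)
member 2 (1-2): L=1.4008, (cx,cy)=(0.5411,-0.8409)
member 3 (1-3): L=1.4487, (cx,cy)=(0.9995,-0.0311)
member 4 (2-3): L=1.3266, (cx,cy)=(0.5201,0.8541)
member 5 (2-4): L=1.6370, (cx,cy)=(1.0000,0.0000)
member 6 (3-4): L=1.4767, (cx,cy)=(0.6413,-0.7673)
solve A·x = −loads:
  F[0-1] = -2337.6682 N (compression)
  F[0-2] = -1893.2896 N (compression)
  F[1-2] = +2303.0691 N (tension)
  F[1-3] = -2671.6826 N (compression)
  F[2-3] = -736.2264 N (compression)
  F[2-4] = +2038.9929 N (tension)
  F[3-4] = -3179.3884 N (compression)
  Rx@0 = +3317.4500 N
  Ry@0 = +1853.7691 N
  Ry@4 = +2439.4709 N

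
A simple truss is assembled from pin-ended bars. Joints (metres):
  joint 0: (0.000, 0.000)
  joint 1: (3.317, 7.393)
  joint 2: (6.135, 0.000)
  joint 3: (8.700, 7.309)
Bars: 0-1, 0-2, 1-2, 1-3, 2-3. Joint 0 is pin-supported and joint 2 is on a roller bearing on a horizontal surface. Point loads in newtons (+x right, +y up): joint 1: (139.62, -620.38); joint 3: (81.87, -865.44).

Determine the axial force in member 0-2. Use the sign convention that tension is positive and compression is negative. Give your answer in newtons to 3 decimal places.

N=4 nodes, M=5 members, R=3 reactions → 2N=8, M+R=8
member 0 (0-1): L=8.1030, (cx,cy)=(0.4094,0.9124)
member 1 (0-2): L=6.1350, (cx,cy)=(1.0000,0.0000)
member 2 (1-2): L=7.9119, (cx,cy)=(0.3562,-0.9344)
member 3 (1-3): L=5.3837, (cx,cy)=(0.9999,-0.0156)
member 4 (2-3): L=7.7460, (cx,cy)=(0.3311,0.9436)
solve A·x = −loads:
  F[0-1] = +375.5693 N (tension)
  F[0-2] = +67.7494 N (tension)
  F[1-2] = -1037.0335 N (compression)
  F[1-3] = +383.5317 N (tension)
  F[2-3] = -910.8435 N (compression)
  Rx@0 = -221.4900 N
  Ry@0 = -342.6604 N
  Ry@2 = +1828.4804 N

67.749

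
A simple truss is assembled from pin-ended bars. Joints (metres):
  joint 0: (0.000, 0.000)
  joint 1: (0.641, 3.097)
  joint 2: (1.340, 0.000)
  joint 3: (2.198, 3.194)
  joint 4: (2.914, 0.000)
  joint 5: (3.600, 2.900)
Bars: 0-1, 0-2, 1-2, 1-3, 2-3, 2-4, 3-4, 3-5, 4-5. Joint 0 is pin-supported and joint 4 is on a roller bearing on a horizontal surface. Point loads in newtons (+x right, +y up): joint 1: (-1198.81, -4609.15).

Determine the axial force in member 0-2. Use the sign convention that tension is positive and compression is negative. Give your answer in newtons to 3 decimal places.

N=6 nodes, M=9 members, R=3 reactions → 2N=12, M+R=12
member 0 (0-1): L=3.1626, (cx,cy)=(0.2027,0.9792)
member 1 (0-2): L=1.3400, (cx,cy)=(1.0000,0.0000)
member 2 (1-2): L=3.1749, (cx,cy)=(0.2202,-0.9755)
member 3 (1-3): L=1.5600, (cx,cy)=(0.9981,0.0622)
member 4 (2-3): L=3.3072, (cx,cy)=(0.2594,0.9658)
member 5 (2-4): L=1.5740, (cx,cy)=(1.0000,0.0000)
member 6 (3-4): L=3.2733, (cx,cy)=(0.2187,-0.9758)
member 7 (3-5): L=1.4325, (cx,cy)=(0.9787,-0.2052)
member 8 (4-5): L=2.9800, (cx,cy)=(0.2302,0.9731)
solve A·x = −loads:
  F[0-1] = -4972.5633 N (compression)
  F[0-2] = -190.9769 N (compression)
  F[1-2] = +275.0836 N (tension)
  F[1-3] = +130.6662 N (tension)
  F[2-3] = -277.8468 N (compression)
  F[2-4] = -58.3312 N (compression)
  F[3-4] = +266.6671 N (tension)
  F[3-5] = -0.0000 N (compression)
  F[4-5] = +0.0000 N (tension)
  Rx@0 = +1198.8100 N
  Ry@0 = +4869.3591 N
  Ry@4 = -260.2091 N

-190.977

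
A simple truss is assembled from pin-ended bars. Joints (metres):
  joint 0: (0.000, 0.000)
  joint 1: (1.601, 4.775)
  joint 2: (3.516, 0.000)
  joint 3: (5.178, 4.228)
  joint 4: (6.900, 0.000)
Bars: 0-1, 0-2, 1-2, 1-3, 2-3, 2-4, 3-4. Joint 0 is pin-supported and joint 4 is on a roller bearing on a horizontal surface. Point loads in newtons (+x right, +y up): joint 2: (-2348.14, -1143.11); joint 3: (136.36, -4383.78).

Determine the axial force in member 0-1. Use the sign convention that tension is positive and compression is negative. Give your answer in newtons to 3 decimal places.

-1657.064

N=5 nodes, M=7 members, R=3 reactions → 2N=10, M+R=10
member 0 (0-1): L=5.0363, (cx,cy)=(0.3179,0.9481)
member 1 (0-2): L=3.5160, (cx,cy)=(1.0000,0.0000)
member 2 (1-2): L=5.1447, (cx,cy)=(0.3722,-0.9281)
member 3 (1-3): L=3.6186, (cx,cy)=(0.9885,-0.1512)
member 4 (2-3): L=4.5429, (cx,cy)=(0.3658,0.9307)
member 5 (2-4): L=3.3840, (cx,cy)=(1.0000,0.0000)
member 6 (3-4): L=4.5652, (cx,cy)=(0.3772,-0.9261)
solve A·x = −loads:
  F[0-1] = -1657.0636 N (compression)
  F[0-2] = -1685.0075 N (compression)
  F[1-2] = +1895.8020 N (tension)
  F[1-3] = -1246.7708 N (compression)
  F[2-3] = -662.3804 N (compression)
  F[2-4] = +1611.1310 N (tension)
  F[3-4] = -4271.2972 N (compression)
  Rx@0 = +2211.7800 N
  Ry@0 = +1571.1048 N
  Ry@4 = +3955.7852 N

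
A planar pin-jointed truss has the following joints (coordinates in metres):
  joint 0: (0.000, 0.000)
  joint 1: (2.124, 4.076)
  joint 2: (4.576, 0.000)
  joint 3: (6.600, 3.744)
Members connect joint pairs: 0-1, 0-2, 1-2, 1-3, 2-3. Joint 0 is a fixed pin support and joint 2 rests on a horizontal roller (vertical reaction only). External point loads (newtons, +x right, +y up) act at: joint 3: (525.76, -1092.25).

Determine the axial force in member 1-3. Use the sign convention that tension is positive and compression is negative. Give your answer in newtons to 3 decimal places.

N=4 nodes, M=5 members, R=3 reactions → 2N=8, M+R=8
member 0 (0-1): L=4.5962, (cx,cy)=(0.4621,0.8868)
member 1 (0-2): L=4.5760, (cx,cy)=(1.0000,0.0000)
member 2 (1-2): L=4.7567, (cx,cy)=(0.5155,-0.8569)
member 3 (1-3): L=4.4883, (cx,cy)=(0.9973,-0.0740)
member 4 (2-3): L=4.2561, (cx,cy)=(0.4756,0.8797)
solve A·x = −loads:
  F[0-1] = +1029.8374 N (tension)
  F[0-2] = +49.8517 N (tension)
  F[1-2] = -1158.6904 N (compression)
  F[1-3] = +1076.1436 N (tension)
  F[2-3] = -1151.1475 N (compression)
  Rx@0 = -525.7600 N
  Ry@0 = -913.2778 N
  Ry@2 = +2005.5278 N

1076.144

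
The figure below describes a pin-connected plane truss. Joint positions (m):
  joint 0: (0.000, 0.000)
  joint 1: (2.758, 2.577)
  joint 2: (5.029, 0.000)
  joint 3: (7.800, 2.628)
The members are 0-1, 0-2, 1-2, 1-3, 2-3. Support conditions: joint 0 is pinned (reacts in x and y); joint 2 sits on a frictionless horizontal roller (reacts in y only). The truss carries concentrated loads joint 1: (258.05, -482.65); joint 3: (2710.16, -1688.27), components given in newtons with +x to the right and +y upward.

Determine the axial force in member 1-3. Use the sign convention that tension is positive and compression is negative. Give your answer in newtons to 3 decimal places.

4538.935

N=4 nodes, M=5 members, R=3 reactions → 2N=8, M+R=8
member 0 (0-1): L=3.7746, (cx,cy)=(0.7307,0.6827)
member 1 (0-2): L=5.0290, (cx,cy)=(1.0000,0.0000)
member 2 (1-2): L=3.4349, (cx,cy)=(0.6612,-0.7502)
member 3 (1-3): L=5.0423, (cx,cy)=(0.9999,0.0101)
member 4 (2-3): L=3.8190, (cx,cy)=(0.7256,0.6881)
solve A·x = −loads:
  F[0-1] = +3311.3910 N (tension)
  F[0-2] = +548.6550 N (tension)
  F[1-2] = -3595.4991 N (compression)
  F[1-3] = +4538.9349 N (tension)
  F[2-3] = -2520.1083 N (compression)
  Rx@0 = -2968.2100 N
  Ry@0 = -2260.7662 N
  Ry@2 = +4431.6862 N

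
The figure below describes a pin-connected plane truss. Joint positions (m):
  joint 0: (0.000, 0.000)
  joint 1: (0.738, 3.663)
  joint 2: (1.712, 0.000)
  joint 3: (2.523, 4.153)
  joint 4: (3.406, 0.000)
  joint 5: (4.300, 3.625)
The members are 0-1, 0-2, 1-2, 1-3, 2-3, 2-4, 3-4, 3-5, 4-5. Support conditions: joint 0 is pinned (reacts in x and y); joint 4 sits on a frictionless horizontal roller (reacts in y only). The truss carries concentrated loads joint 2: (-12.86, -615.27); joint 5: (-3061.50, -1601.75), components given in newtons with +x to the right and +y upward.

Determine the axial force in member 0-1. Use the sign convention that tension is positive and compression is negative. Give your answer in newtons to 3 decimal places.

N=6 nodes, M=9 members, R=3 reactions → 2N=12, M+R=12
member 0 (0-1): L=3.7366, (cx,cy)=(0.1975,0.9803)
member 1 (0-2): L=1.7120, (cx,cy)=(1.0000,0.0000)
member 2 (1-2): L=3.7903, (cx,cy)=(0.2570,-0.9664)
member 3 (1-3): L=1.8510, (cx,cy)=(0.9643,0.2647)
member 4 (2-3): L=4.2314, (cx,cy)=(0.1917,0.9815)
member 5 (2-4): L=1.6940, (cx,cy)=(1.0000,0.0000)
member 6 (3-4): L=4.2458, (cx,cy)=(0.2080,-0.9781)
member 7 (3-5): L=1.8538, (cx,cy)=(0.9586,-0.2848)
member 8 (4-5): L=3.7336, (cx,cy)=(0.2394,0.9709)
solve A·x = −loads:
  F[0-1] = -3207.1087 N (compression)
  F[0-2] = -2440.9383 N (compression)
  F[1-2] = +2864.1928 N (tension)
  F[1-3] = -1420.1021 N (compression)
  F[2-3] = -2193.4020 N (compression)
  F[2-4] = -1271.6704 N (compression)
  F[3-4] = +3339.8852 N (tension)
  F[3-5] = -2591.7717 N (compression)
  F[4-5] = -2410.0555 N (compression)
  Rx@0 = +3074.3600 N
  Ry@0 = +3143.9343 N
  Ry@4 = -926.9143 N

-3207.109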